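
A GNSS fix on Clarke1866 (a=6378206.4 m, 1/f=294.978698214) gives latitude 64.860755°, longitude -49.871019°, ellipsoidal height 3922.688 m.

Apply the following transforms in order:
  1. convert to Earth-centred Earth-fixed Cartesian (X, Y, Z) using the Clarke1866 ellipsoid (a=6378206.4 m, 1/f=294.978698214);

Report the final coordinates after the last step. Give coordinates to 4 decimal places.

X=1752295.0900 m, Y=-2078782.3120 m, Z=5754491.3946 m

start: φ=64.860755°, λ=-49.871019°, h=3922.688 m
→ ECEF (a=6378206.400, f=1/294.978698214): X=1752295.0900, Y=-2078782.3120, Z=5754491.3946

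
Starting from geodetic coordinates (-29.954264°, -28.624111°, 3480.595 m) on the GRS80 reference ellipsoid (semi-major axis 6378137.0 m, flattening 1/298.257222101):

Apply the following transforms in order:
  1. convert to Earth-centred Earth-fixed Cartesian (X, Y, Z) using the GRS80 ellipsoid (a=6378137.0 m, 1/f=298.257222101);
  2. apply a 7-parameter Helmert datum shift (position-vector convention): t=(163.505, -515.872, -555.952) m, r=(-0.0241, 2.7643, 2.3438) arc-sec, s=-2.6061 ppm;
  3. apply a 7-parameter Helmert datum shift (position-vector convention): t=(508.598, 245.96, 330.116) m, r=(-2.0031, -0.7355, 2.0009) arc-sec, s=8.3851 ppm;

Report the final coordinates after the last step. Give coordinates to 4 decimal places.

start: φ=-29.954264°, λ=-28.624111°, h=3480.595 m
→ ECEF (a=6378137.000, f=1/298.257222101): X=4857471.8714, Y=-2651031.9857, Z=-3167719.9269
→ Helmert 7p (PV): X=4857610.3884, Y=-2651486.1233, Z=-3168332.4120
→ Helmert 7p (PV): X=4858196.7370, Y=-2651246.0429, Z=-3167985.7917

X=4858196.7370 m, Y=-2651246.0429 m, Z=-3167985.7917 m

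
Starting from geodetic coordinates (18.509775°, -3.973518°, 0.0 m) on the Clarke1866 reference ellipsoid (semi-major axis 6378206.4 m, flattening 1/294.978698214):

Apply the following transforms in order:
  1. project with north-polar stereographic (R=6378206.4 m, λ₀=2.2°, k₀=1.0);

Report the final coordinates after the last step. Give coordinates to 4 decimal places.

start: φ=18.509775°, λ=-3.973518°, h=0.000 m
→ stereo (R=6378206.4, λ₀=2.2°): E=-987393.3841, N=-9128404.6988

E=-987393.3841 m, N=-9128404.6988 m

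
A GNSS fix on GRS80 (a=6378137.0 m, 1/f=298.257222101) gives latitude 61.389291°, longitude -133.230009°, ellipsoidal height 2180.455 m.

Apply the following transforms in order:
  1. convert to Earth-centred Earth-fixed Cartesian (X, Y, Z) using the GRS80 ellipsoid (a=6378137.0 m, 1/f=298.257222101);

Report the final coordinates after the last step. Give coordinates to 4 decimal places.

X=-2098048.2229 m, Y=-2231850.7680 m, Z=5578158.6112 m

start: φ=61.389291°, λ=-133.230009°, h=2180.455 m
→ ECEF (a=6378137.000, f=1/298.257222101): X=-2098048.2229, Y=-2231850.7680, Z=5578158.6112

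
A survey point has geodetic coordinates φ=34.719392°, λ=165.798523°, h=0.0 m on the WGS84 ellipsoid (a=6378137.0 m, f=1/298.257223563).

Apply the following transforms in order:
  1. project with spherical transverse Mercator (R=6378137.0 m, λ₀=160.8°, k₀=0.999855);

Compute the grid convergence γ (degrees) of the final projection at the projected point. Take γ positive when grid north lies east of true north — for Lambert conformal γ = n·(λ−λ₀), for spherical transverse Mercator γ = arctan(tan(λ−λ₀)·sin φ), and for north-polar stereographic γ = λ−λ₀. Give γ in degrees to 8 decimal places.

start: φ=34.719392°, λ=165.798523°, h=0.000 m
→ into tm (λ₀=160.8°): φ=34.71939200°, λ−λ₀=4.99852300°
convergence γ = 2.85183479°

2.85183479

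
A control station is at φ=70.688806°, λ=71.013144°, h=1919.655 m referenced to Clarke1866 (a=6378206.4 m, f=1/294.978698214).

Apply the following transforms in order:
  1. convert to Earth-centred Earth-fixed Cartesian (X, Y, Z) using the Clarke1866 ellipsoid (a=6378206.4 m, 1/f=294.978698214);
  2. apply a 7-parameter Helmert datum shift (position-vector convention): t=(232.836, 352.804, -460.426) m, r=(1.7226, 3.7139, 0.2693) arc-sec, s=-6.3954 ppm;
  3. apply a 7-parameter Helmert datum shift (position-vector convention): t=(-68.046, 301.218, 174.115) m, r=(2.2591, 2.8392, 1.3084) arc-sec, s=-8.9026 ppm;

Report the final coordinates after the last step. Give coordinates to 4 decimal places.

start: φ=70.688806°, λ=71.013144°, h=1919.655 m
→ ECEF (a=6378206.400, f=1/294.978698214): X=688536.4527, Y=2001146.2611, Z=5998516.7223
→ Helmert 7p (PV): X=688870.2782, Y=2001437.0702, Z=5998022.2483
→ Helmert 7p (PV): X=688865.9648, Y=2001659.1476, Z=5998155.4036

X=688865.9648 m, Y=2001659.1476 m, Z=5998155.4036 m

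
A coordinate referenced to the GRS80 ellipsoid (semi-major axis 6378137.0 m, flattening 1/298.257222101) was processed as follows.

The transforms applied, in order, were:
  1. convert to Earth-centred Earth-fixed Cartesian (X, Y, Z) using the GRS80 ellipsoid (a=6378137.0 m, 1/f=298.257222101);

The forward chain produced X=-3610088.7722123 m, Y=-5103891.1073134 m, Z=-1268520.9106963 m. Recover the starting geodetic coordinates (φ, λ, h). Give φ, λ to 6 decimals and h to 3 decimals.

φ=-11.545460°, λ=-125.272567°, h=1708.812 m

start: X=-3610088.7722, Y=-5103891.1073, Z=-1268520.9107 m
→ geod (Bowring, a=6378137.000): φ=-11.54546000°, λ=-125.27256700°, h=1708.8120 m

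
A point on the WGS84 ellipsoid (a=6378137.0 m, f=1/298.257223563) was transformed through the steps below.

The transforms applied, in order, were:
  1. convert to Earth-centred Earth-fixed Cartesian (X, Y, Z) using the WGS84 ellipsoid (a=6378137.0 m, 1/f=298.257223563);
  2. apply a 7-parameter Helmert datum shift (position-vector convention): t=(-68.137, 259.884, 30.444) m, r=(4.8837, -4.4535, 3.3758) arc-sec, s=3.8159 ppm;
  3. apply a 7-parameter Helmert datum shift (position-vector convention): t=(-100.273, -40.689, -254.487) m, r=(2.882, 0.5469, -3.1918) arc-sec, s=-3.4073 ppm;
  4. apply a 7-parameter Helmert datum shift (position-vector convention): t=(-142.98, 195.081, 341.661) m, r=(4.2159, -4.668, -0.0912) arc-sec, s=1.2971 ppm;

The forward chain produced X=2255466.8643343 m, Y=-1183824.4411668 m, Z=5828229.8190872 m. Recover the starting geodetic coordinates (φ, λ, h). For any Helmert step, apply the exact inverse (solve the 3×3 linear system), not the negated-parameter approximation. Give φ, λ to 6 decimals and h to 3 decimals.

φ=66.528003°, λ=-27.689332°, h=468.697 m

start: X=2255466.8643, Y=-1183824.4412, Z=5828229.8191 m
→ Helmert⁻¹: X=2255739.3328, Y=-1183897.8720, Z=5827853.7469
→ Helmert⁻¹: X=2255850.1567, Y=-1183744.8762, Z=5828150.6130
→ Helmert⁻¹: X=2256016.1444, Y=-1183899.1745, Z=5828077.2505
→ geod (Bowring, a=6378137.000): φ=66.52800300°, λ=-27.68933200°, h=468.6970 m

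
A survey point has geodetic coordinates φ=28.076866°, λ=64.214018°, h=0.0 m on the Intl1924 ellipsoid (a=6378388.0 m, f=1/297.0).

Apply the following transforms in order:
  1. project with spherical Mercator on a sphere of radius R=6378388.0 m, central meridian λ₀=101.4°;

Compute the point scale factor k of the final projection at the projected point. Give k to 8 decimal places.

1.13337954

start: φ=28.076866°, λ=64.214018°, h=0.000 m
→ into merc (λ₀=101.4°): φ=28.07686600°, λ−λ₀=-37.18598200°
scale k = 1.13337954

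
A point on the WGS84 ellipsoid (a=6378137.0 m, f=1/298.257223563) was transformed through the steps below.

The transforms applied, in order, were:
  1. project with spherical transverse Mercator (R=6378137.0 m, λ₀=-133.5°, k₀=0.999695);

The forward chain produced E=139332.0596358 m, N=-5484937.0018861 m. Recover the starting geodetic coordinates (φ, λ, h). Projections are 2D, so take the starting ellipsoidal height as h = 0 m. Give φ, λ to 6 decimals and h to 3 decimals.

φ=-49.271169°, λ=-131.581078°, h=0.000 m

start: E=139332.0596, N=-5484937.0019 m
→ tm⁻¹: φ=-49.27116900°, λ=-131.58107800°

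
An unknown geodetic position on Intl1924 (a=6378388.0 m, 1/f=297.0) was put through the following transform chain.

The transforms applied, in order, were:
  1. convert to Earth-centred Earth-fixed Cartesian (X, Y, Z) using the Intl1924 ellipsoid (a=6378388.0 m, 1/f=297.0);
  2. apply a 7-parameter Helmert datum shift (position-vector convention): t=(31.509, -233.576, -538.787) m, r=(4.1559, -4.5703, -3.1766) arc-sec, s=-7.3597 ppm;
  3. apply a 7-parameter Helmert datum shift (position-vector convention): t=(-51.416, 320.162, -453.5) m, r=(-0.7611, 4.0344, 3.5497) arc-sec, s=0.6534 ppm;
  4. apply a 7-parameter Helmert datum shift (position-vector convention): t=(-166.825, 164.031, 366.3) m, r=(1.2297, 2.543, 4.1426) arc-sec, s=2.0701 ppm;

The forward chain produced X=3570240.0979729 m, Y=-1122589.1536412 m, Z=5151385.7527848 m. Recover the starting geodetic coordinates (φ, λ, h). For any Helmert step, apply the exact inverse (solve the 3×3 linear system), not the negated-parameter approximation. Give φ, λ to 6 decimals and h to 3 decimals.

start: X=3570240.0980, Y=-1122589.1536, Z=5151385.7528 m
→ Helmert⁻¹: X=3570313.4754, Y=-1122791.8569, Z=5151059.5012
→ Helmert⁻¹: X=3570242.4677, Y=-1123191.7358, Z=5151575.3223
→ Helmert⁻¹: X=3570368.6837, Y=-1122807.6323, Z=5152095.5401
→ geod (Bowring, a=6378388.000): φ=54.18682000°, λ=-17.45729100°, h=3764.1700 m

φ=54.186820°, λ=-17.457291°, h=3764.170 m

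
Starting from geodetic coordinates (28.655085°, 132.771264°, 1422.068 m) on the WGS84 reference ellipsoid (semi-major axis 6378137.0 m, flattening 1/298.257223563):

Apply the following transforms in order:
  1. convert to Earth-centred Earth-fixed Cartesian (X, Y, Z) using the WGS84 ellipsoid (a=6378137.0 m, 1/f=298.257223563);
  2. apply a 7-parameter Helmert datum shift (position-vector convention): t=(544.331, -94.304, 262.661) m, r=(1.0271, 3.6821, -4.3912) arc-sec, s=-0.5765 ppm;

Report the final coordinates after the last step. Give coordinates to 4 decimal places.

start: φ=28.655085°, λ=132.771264°, h=1422.068 m
→ ECEF (a=6378137.000, f=1/298.257223563): X=-3804520.3918, Y=4112643.8574, Z=3041092.6427
→ Helmert 7p (PV): X=-3803832.0254, Y=4112613.0342, Z=3041441.9452

X=-3803832.0254 m, Y=4112613.0342 m, Z=3041441.9452 m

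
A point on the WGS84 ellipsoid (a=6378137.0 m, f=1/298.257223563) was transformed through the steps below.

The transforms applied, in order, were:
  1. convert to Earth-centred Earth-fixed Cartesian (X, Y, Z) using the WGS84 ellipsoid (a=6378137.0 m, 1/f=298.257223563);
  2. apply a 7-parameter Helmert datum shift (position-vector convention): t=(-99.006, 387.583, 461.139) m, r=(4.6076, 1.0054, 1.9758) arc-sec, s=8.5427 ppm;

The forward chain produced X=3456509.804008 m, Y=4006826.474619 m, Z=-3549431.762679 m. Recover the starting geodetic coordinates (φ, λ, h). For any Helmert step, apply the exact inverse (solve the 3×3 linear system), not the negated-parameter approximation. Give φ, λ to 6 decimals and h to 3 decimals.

φ=-34.035541°, λ=49.212326°, h=394.891 m

start: X=3456509.8040, Y=4006826.4746, Z=-3549431.7627 m
→ Helmert⁻¹: X=3456634.9611, Y=4006292.2557, Z=-3549935.2212
→ geod (Bowring, a=6378137.000): φ=-34.03554100°, λ=49.21232600°, h=394.8910 m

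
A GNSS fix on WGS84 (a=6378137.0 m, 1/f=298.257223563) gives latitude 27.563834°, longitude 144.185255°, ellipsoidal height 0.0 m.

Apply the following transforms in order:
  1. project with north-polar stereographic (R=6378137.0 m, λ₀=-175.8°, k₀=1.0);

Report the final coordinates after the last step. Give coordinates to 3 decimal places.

start: φ=27.563834°, λ=144.185255°, h=0.000 m
→ stereo (R=6378137.0, λ₀=-175.8°): E=-4970900.6724, N=-5920993.5323

E=-4970900.672 m, N=-5920993.532 m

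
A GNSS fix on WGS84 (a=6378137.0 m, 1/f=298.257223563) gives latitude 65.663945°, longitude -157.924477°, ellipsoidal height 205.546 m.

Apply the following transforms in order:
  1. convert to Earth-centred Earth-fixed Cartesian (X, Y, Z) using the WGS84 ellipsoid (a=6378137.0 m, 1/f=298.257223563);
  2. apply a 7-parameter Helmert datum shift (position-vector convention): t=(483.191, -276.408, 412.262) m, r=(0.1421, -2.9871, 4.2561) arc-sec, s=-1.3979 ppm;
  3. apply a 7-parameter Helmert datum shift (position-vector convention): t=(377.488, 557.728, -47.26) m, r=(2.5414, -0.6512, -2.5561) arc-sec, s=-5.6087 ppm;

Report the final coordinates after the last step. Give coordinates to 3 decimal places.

start: φ=65.663945°, λ=-157.924477°, h=205.546 m
→ ECEF (a=6378137.000, f=1/298.257223563): X=-2442541.0529, Y=-990597.7695, Z=5788793.3813
→ Helmert 7p (PV): X=-2442117.8397, Y=-990927.1805, Z=5789161.4962
→ Helmert 7p (PV): X=-2441757.2114, Y=-990404.9595, Z=5789061.8473

X=-2441757.211 m, Y=-990404.959 m, Z=5789061.847 m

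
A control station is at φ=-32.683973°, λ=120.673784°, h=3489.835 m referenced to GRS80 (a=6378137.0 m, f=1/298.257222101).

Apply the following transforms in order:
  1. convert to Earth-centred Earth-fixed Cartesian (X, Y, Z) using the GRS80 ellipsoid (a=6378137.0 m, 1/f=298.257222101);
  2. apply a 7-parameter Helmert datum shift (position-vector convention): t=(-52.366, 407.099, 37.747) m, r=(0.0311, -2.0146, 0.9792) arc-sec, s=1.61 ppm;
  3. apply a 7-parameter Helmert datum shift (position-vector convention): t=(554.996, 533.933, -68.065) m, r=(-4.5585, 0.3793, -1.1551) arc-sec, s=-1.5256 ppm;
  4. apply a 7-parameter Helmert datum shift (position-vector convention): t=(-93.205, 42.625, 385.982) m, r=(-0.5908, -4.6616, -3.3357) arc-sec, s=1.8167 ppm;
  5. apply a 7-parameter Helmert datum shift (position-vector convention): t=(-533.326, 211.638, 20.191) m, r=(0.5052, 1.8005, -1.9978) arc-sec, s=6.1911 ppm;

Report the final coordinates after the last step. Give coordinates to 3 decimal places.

start: φ=-32.683973°, λ=120.673784°, h=3489.835 m
→ ECEF (a=6378137.000, f=1/298.257222101): X=-2742777.2910, Y=4624181.8495, Z=-3426397.0200
→ Helmert 7p (PV): X=-2742822.5594, Y=4624583.8892, Z=-3426390.8812
→ Helmert 7p (PV): X=-2742243.7817, Y=4625050.4031, Z=-3426550.8793
→ Helmert 7p (PV): X=-2742189.7320, Y=4625135.9632, Z=-3426246.3448
→ Helmert 7p (PV): X=-2742725.1457, Y=4625411.1877, Z=-3426212.1008

X=-2742725.146 m, Y=4625411.188 m, Z=-3426212.101 m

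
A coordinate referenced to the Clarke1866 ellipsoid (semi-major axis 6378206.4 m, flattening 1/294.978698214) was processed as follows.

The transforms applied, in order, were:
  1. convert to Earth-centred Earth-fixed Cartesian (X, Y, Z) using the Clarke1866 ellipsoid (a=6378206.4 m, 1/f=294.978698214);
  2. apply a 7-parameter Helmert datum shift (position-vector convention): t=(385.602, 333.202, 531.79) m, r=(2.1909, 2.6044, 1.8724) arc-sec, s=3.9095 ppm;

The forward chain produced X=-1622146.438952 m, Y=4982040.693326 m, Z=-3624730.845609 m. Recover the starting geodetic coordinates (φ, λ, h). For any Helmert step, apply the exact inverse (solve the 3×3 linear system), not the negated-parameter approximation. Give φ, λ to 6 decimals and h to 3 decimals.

φ=-34.863993°, λ=108.039459°, h=22.010 m

start: X=-1622146.4390, Y=4982040.6933, Z=-3624730.8456 m
→ Helmert⁻¹: X=-1622434.7008, Y=4981664.2359, Z=-3625321.8625
→ geod (Bowring, a=6378206.400): φ=-34.86399300°, λ=108.03945900°, h=22.0100 m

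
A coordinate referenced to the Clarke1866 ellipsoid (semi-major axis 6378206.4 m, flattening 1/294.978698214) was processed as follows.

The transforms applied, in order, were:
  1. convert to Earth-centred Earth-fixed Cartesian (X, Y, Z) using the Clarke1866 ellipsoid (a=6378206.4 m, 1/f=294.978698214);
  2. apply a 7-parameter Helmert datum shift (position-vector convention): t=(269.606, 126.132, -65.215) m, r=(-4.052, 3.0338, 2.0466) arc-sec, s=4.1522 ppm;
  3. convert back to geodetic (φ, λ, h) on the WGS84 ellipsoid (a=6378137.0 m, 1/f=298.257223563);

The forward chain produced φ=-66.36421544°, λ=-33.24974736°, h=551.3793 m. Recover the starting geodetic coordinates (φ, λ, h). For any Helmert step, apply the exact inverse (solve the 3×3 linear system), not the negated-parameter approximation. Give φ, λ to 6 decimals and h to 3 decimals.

start: φ=-66.364215°, λ=-33.249747°, h=551.379 m
→ ECEF (a=6378137.000, f=1/298.257223563): X=2144717.0023, Y=-1406124.5605, Z=-5820853.7240
→ Helmert⁻¹: X=2144510.1534, Y=-1406151.7850, Z=-5820760.4214
→ geod (Bowring, a=6378206.400): φ=-66.36674900°, λ=-33.25279000°, h=532.7060 m

φ=-66.366749°, λ=-33.252790°, h=532.706 m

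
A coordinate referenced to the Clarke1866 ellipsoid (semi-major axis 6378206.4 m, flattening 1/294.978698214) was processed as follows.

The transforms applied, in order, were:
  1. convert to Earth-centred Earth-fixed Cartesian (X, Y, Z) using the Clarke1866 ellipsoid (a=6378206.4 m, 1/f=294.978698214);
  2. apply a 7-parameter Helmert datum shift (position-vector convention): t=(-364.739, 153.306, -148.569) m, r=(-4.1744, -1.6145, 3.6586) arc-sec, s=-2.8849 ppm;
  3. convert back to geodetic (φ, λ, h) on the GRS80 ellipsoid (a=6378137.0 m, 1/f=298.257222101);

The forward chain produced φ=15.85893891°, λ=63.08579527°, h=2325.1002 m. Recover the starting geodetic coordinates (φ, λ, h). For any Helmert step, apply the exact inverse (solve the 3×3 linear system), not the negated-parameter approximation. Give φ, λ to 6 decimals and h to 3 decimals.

φ=15.862122°, λ=63.080835°, h=2359.913 m

start: φ=15.858939°, λ=63.085795°, h=2325.100 m
→ ECEF (a=6378137.000, f=1/298.257222101): X=2778916.9203, Y=5474180.4342, Z=1732353.2558
→ Helmert⁻¹: X=2779400.3326, Y=5473958.5566, Z=1732595.8500
→ geod (Bowring, a=6378206.400): φ=15.86212200°, λ=63.08083500°, h=2359.9130 m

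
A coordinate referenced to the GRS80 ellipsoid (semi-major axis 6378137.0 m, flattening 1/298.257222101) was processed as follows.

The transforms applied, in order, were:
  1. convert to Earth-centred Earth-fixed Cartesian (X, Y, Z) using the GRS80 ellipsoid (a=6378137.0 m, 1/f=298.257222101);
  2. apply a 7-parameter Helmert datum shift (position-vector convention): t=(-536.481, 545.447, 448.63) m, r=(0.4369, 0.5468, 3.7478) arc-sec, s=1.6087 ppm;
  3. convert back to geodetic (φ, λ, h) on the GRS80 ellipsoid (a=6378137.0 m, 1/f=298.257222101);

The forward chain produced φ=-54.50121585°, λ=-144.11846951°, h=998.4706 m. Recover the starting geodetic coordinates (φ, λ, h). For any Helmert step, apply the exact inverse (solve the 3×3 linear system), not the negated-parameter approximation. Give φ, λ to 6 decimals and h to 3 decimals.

φ=-54.504448°, λ=-144.107576°, h=1286.778 m

start: φ=-54.501216°, λ=-144.118470°, h=998.471 m
→ ECEF (a=6378137.000, f=1/298.257222101): X=-3007994.7961, Y=-2175947.7116, Z=-5170151.5139
→ Helmert⁻¹: X=-3007479.3157, Y=-2176445.9640, Z=-5170595.1886
→ geod (Bowring, a=6378137.000): φ=-54.50444800°, λ=-144.10757600°, h=1286.7780 m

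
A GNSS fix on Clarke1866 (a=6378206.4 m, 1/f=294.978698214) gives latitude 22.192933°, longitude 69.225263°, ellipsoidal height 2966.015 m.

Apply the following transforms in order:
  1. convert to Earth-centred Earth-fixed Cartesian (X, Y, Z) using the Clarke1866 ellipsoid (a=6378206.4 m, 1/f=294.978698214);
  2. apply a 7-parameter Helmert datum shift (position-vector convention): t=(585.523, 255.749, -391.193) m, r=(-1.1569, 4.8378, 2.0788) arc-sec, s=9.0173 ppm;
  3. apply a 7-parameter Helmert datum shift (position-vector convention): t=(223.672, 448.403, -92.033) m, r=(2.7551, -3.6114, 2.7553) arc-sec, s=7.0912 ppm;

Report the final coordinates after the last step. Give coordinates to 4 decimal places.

X=2097431.4911 m, Y=5527775.3237 m, Z=2394773.3126 m

start: φ=22.192933°, λ=69.225263°, h=2966.015 m
→ ECEF (a=6378206.400, f=1/294.978698214): X=2096703.8050, Y=5526951.5435, Z=2395187.5857
→ Helmert 7p (PV): X=2097308.7098, Y=5527291.6964, Z=2394737.8138
→ Helmert 7p (PV): X=2097431.4911, Y=5527775.3237, Z=2394773.3126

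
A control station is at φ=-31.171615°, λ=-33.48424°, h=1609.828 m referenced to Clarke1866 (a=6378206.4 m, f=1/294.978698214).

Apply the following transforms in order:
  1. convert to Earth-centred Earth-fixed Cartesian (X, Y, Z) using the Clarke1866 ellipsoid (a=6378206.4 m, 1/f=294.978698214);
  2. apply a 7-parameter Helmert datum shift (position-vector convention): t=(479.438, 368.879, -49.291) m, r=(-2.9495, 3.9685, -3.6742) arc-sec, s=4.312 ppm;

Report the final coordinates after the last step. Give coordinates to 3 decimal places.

start: φ=-31.171615°, λ=-33.484240°, h=1609.828 m
→ ECEF (a=6378206.400, f=1/294.978698214): X=4556896.5375, Y=-3014341.7908, Z=-3282844.4782
→ Helmert 7p (PV): X=4557278.7684, Y=-3014114.0256, Z=-3282952.4951

X=4557278.768 m, Y=-3014114.026 m, Z=-3282952.495 m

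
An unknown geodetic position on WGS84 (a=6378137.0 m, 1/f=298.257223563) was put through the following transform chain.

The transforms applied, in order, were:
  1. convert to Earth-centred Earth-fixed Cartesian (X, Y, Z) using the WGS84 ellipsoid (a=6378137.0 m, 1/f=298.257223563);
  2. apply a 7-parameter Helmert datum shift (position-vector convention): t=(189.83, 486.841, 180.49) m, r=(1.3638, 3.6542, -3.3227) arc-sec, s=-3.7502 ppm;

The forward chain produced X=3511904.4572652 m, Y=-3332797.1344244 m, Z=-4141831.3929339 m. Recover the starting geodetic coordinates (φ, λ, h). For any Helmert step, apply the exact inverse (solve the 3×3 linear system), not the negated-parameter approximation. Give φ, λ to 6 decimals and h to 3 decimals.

start: X=3511904.4573, Y=-3332797.1344, Z=-4141831.3929 m
→ Helmert⁻¹: X=3511854.8712, Y=-3333267.2899, Z=-4141943.1609
→ geod (Bowring, a=6378137.000): φ=-40.73516300°, λ=-43.50550600°, h=2698.3810 m

φ=-40.735163°, λ=-43.505506°, h=2698.381 m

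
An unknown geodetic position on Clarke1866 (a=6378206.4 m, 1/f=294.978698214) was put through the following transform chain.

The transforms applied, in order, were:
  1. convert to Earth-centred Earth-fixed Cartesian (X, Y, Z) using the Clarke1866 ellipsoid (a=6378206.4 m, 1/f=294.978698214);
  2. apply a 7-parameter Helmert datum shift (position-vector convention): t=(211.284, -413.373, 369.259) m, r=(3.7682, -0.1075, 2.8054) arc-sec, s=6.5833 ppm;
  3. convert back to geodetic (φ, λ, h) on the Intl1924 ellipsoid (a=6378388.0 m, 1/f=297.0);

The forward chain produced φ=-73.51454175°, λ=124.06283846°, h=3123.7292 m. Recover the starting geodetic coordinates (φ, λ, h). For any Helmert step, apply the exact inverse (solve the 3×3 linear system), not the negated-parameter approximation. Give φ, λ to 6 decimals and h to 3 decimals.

φ=-73.513086°, λ=124.062328°, h=3883.171 m

start: φ=-73.514542°, λ=124.062838°, h=3123.729 m
→ ECEF (a=6378388.000, f=1/297.0): X=-1017433.0147, Y=1504843.7692, Z=-6096925.5546
→ Helmert⁻¹: X=-1017620.3056, Y=1505149.6836, Z=-6097281.6404
→ geod (Bowring, a=6378206.400): φ=-73.51308600°, λ=124.06232800°, h=3883.1710 m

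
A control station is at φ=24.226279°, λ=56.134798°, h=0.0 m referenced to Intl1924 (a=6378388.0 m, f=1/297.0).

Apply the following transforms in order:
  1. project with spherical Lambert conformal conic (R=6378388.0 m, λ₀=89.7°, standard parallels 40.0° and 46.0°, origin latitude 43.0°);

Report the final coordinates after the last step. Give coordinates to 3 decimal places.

start: φ=24.226279°, λ=56.134798°, h=0.000 m
→ lcc (R=6378388.0, λ₀=89.7°): E=-3483127.6276, N=-1417476.1993

E=-3483127.628 m, N=-1417476.199 m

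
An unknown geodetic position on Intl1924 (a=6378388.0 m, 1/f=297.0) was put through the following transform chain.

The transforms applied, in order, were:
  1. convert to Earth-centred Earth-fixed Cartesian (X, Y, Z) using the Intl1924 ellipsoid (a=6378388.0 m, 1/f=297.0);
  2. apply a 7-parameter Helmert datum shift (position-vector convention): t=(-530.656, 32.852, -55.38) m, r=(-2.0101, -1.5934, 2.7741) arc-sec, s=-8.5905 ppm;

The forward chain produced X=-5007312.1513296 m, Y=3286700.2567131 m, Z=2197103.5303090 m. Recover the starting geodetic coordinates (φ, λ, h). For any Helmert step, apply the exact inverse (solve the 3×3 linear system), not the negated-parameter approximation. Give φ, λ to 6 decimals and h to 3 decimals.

start: X=-5007312.1513, Y=3286700.2567, Z=2197103.5303 m
→ Helmert⁻¹: X=-5006763.3286, Y=3286741.5634, Z=2197248.4926
→ geod (Bowring, a=6378388.000): φ=20.27175400°, λ=146.71668900°, h=3689.0220 m

φ=20.271754°, λ=146.716689°, h=3689.022 m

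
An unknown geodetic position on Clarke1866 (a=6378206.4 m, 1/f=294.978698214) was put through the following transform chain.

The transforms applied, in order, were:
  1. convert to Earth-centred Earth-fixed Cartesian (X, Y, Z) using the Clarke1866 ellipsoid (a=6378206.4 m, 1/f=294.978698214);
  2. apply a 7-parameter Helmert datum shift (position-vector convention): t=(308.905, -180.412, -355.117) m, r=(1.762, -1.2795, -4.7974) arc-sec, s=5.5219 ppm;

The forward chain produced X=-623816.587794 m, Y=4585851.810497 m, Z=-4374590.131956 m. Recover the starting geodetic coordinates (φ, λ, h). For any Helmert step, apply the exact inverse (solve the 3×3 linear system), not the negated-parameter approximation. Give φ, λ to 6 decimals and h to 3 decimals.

start: X=-623816.5878, Y=4585851.8105, Z=-4374590.1320 m
→ Helmert⁻¹: X=-624255.8430, Y=4585955.0132, Z=-4374246.1638
→ geod (Bowring, a=6378206.400): φ=-43.57813600°, λ=97.75165300°, h=280.6280 m

φ=-43.578136°, λ=97.751653°, h=280.628 m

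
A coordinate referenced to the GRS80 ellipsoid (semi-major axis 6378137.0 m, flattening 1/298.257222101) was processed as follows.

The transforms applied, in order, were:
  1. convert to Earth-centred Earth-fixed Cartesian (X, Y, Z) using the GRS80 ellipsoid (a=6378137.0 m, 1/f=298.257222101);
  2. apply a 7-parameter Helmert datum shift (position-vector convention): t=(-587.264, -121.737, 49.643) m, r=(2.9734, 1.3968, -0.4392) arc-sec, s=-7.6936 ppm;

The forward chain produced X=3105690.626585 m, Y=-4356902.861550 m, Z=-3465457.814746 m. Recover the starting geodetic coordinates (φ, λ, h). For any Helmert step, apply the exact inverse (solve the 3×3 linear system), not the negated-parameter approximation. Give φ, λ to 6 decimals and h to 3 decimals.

φ=-33.104680°, λ=-54.512048°, h=3223.919 m

start: X=3105690.6266, Y=-4356902.8616, Z=-3465457.8147 m
→ Helmert⁻¹: X=3106334.5339, Y=-4356857.9858, Z=-3465450.2784
→ geod (Bowring, a=6378137.000): φ=-33.10468000°, λ=-54.51204800°, h=3223.9190 m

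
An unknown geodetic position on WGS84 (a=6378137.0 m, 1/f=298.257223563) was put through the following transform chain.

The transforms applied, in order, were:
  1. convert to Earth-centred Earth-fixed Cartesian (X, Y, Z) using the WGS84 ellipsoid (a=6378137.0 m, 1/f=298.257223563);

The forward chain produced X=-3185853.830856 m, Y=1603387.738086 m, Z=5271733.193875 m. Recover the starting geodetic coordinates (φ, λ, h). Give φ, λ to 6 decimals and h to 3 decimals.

φ=56.098091°, λ=153.284641°, h=1435.389 m

start: X=-3185853.8309, Y=1603387.7381, Z=5271733.1939 m
→ geod (Bowring, a=6378137.000): φ=56.09809100°, λ=153.28464100°, h=1435.3890 m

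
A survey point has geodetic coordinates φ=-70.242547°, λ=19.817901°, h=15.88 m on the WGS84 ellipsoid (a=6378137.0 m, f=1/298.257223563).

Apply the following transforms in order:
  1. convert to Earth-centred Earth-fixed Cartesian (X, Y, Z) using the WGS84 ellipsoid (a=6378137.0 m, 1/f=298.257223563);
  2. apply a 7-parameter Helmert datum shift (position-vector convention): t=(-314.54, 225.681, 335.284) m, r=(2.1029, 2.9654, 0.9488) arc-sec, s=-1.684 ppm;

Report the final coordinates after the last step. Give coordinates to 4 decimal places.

X=2034005.1979 m, Y=733446.4278 m, Z=-5979932.3843 m

start: φ=-70.242547°, λ=19.817901°, h=15.880 m
→ ECEF (a=6378137.000, f=1/298.257223563): X=2034412.5122, Y=733151.6538, Z=-5980255.9657
→ Helmert 7p (PV): X=2034005.1979, Y=733446.4278, Z=-5979932.3843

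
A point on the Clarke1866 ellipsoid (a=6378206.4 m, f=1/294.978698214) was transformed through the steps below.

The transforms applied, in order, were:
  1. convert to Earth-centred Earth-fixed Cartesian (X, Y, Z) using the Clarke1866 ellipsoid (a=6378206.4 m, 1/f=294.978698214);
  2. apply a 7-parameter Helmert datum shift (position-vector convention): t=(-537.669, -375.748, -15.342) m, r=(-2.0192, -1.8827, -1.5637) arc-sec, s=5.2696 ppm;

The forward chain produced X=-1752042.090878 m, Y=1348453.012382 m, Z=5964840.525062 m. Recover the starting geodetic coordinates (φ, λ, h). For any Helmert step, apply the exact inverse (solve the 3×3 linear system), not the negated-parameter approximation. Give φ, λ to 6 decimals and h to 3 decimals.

φ=69.791598°, λ=142.401003°, h=2120.494 m

start: X=-1752042.0909, Y=1348453.0124, Z=5964840.5251 m
→ Helmert⁻¹: X=-1751450.9724, Y=1348749.9827, Z=5964853.6247
→ geod (Bowring, a=6378206.400): φ=69.79159800°, λ=142.40100300°, h=2120.4940 m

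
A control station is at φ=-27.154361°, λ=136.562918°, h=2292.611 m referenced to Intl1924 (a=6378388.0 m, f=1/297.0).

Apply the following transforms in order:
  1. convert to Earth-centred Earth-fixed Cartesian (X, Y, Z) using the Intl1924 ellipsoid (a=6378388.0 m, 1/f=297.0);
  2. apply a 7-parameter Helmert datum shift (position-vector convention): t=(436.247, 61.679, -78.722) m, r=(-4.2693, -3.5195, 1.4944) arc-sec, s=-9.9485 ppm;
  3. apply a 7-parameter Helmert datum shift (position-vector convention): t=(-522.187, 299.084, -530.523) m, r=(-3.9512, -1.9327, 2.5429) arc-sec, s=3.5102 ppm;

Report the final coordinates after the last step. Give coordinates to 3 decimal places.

X=-4125479.514 m, Y=3906416.193 m, Z=-2895386.458 m

start: φ=-27.154361°, λ=136.562918°, h=2292.611 m
→ ECEF (a=6378388.000, f=1/297.0): X=-4125420.1911, Y=3906276.6843, Z=-2894531.1271
→ Helmert 7p (PV): X=-4124921.8144, Y=3906209.7023, Z=-2894732.2962
→ Helmert 7p (PV): X=-4125479.5141, Y=3906416.1927, Z=-2895386.4584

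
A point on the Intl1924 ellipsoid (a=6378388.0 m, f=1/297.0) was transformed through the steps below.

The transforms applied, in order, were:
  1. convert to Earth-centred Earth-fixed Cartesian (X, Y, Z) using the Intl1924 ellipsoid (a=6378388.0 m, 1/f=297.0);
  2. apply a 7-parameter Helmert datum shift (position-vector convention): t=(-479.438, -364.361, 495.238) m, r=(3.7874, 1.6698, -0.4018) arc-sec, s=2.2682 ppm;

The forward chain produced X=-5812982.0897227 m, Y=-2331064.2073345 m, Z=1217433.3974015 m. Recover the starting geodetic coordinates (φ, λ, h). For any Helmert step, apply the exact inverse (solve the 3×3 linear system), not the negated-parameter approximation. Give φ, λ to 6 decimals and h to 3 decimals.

φ=11.069500°, λ=-158.150292°, h=1903.751 m

start: X=-5812982.0897, Y=-2331064.2073, Z=1217433.3974 m
→ Helmert⁻¹: X=-5812494.7793, Y=-2330683.5374, Z=1216931.1402
→ geod (Bowring, a=6378388.000): φ=11.06950000°, λ=-158.15029200°, h=1903.7510 m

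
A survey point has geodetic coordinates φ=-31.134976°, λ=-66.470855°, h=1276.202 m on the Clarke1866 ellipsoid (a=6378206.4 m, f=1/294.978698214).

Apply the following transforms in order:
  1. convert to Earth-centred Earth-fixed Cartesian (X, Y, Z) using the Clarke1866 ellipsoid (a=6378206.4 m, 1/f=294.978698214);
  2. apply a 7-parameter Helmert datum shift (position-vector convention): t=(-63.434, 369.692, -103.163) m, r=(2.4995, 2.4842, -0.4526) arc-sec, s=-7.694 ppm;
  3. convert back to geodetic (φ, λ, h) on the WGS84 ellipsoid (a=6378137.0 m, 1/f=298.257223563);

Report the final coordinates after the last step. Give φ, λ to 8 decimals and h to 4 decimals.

φ=-31.13649105°, λ=-66.47025648°, h=974.9574 m

start: φ=-31.134976°, λ=-66.470855°, h=1276.202 m
→ ECEF (a=6378206.400, f=1/294.978698214): X=2181902.2585, Y=-5011059.4514, Z=-3279194.8006
→ Helmert 7p (PV): X=2181771.5479, Y=-5010616.2553, Z=-3279359.7347
→ geod (Bowring, a=6378137.000): φ=-31.13649105°, λ=-66.47025648°, h=974.9574 m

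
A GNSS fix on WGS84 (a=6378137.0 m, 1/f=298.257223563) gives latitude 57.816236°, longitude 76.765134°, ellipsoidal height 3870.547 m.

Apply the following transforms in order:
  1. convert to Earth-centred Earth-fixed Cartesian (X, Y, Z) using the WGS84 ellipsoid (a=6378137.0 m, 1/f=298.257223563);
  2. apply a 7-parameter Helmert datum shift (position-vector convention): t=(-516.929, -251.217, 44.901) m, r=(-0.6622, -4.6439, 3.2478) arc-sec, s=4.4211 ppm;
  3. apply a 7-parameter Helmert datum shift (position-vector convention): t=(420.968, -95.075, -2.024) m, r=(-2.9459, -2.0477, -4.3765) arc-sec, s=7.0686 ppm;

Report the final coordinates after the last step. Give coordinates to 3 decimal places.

X=779872.756 m, Y=3316743.100 m, Z=5378211.869 m

start: φ=57.816236°, λ=76.765134°, h=3870.547 m
→ ECEF (a=6378137.000, f=1/298.257223563): X=780116.0904, Y=3316961.4580, Z=5378139.9158
→ Helmert 7p (PV): X=779429.2966, Y=3316754.4554, Z=5378215.5090
→ Helmert 7p (PV): X=779872.7562, Y=3316743.1002, Z=5378211.8687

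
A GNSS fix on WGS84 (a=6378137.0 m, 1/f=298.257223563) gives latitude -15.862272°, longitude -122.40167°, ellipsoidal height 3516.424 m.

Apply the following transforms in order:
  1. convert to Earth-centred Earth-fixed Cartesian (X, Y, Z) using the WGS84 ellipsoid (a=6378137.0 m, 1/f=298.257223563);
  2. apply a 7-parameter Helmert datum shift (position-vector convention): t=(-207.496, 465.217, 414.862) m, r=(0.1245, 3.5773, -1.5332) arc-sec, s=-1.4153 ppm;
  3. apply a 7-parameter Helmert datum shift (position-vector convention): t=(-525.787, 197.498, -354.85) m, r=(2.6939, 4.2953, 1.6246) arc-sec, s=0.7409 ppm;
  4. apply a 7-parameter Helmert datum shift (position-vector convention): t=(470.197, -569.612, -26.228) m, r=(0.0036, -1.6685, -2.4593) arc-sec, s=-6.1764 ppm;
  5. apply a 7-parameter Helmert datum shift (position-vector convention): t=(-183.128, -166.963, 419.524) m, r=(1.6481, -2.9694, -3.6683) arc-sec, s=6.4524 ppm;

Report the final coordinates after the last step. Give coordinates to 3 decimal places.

X=-3290850.193 m, Y=-5184171.178 m, Z=-1732640.547 m

start: φ=-15.862272°, λ=-122.401670°, h=3516.424 m
→ ECEF (a=6378137.000, f=1/298.257223563): X=-3290226.4166, Y=-5184233.2315, Z=-1733033.7950
→ Helmert 7p (PV): X=-3290497.8475, Y=-5183735.1744, Z=-1732562.5463
→ Helmert 7p (PV): X=-3291021.3231, Y=-5183544.8060, Z=-1732917.8596
→ Helmert 7p (PV): X=-3290578.5849, Y=-5184043.1334, Z=-1732960.0962
→ Helmert 7p (PV): X=-3290850.1929, Y=-5184171.1777, Z=-1732640.5475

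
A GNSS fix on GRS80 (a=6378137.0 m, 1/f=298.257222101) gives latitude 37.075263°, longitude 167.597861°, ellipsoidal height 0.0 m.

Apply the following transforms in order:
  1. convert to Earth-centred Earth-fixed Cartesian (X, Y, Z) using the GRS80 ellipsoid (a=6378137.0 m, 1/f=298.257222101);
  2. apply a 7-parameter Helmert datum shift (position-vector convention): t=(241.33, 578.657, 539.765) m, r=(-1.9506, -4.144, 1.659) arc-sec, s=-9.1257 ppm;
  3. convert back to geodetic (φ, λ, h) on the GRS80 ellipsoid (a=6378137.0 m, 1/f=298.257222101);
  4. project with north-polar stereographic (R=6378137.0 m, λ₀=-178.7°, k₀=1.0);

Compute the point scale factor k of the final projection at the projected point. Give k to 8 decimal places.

1.24773166

start: φ=37.075263°, λ=167.597861°, h=0.000 m
→ ECEF (a=6378137.000, f=1/298.257222101): X=-4976067.3353, Y=1094254.1107, Z=3824060.5105
→ Helmert 7p (PV): X=-4975866.2235, Y=1094818.9224, Z=3824455.0586
→ geod (Bowring, a=6378137.000): φ=37.07850721°, λ=167.59117176°, h=177.9681 m
→ into stereo (λ₀=-178.7°): φ=37.07850721°, λ−λ₀=-13.70882824°
scale k = 1.24773166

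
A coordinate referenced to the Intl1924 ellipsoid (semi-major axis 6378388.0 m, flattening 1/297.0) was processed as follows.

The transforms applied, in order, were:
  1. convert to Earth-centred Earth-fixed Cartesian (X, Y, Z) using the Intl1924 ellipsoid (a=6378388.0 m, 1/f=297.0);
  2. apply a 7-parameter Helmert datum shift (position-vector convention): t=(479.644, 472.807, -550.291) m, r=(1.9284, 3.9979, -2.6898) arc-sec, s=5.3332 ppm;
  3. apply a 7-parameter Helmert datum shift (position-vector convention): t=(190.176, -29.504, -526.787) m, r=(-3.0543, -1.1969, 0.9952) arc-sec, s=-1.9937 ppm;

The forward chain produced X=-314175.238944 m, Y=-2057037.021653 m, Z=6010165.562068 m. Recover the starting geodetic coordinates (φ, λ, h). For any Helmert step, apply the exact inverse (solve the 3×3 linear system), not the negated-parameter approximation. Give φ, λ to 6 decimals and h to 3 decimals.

start: X=-314175.2389, Y=-2057037.0217, Z=6010165.5621 m
→ Helmert⁻¹: X=-314341.0886, Y=-2057099.1061, Z=6010675.6958
→ Helmert⁻¹: X=-314908.7340, Y=-2057508.8467, Z=6011207.0602
→ geod (Bowring, a=6378388.000): φ=71.01998100°, λ=-98.70178600°, h=2176.3810 m

φ=71.019981°, λ=-98.701786°, h=2176.381 m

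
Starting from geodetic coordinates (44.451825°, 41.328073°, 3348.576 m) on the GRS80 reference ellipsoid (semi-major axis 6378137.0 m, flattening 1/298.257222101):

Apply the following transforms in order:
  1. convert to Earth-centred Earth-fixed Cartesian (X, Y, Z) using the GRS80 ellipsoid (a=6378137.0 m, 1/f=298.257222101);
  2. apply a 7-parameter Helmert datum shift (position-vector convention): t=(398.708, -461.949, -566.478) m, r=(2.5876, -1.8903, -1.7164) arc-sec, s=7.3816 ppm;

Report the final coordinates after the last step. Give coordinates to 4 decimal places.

X=3426837.2956 m, Y=3012643.2423 m, Z=4445948.9679 m

start: φ=44.451825°, λ=41.328073°, h=3348.576 m
→ ECEF (a=6378137.000, f=1/298.257222101): X=3426428.9705, Y=3013167.2429, Z=4446413.4222
→ Helmert 7p (PV): X=3426837.2956, Y=3012643.2423, Z=4445948.9679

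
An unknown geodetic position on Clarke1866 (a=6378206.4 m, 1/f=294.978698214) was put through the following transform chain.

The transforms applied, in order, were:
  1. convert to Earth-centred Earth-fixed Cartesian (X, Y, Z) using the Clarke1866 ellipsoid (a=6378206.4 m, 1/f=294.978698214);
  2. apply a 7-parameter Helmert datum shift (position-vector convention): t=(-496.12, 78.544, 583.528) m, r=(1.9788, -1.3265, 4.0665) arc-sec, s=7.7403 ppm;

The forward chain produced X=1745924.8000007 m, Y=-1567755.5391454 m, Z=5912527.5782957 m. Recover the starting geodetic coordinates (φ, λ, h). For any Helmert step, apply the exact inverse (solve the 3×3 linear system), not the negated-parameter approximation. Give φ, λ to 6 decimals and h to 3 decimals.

start: X=1745924.8000, Y=-1567755.5391, Z=5912527.5783 m
→ Helmert⁻¹: X=1746414.5130, Y=-1567799.6624, Z=5911902.0998
→ geod (Bowring, a=6378206.400): φ=68.48102800°, λ=-41.91511000°, h=1188.7110 m

φ=68.481028°, λ=-41.915110°, h=1188.711 m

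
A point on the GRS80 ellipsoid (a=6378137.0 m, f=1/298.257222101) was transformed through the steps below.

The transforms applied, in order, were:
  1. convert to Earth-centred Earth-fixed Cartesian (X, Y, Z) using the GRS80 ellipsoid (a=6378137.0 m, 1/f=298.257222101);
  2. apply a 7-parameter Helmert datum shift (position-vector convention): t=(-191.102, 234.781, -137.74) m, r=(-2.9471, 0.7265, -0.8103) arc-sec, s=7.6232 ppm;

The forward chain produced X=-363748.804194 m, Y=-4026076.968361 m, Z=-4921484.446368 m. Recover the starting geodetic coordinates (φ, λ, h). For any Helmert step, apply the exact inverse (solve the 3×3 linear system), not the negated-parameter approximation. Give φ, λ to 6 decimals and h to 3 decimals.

start: X=-363748.8042, Y=-4026076.9684, Z=-4921484.4464 m
→ Helmert⁻¹: X=-363521.7801, Y=-4026212.1681, Z=-4921367.9969
→ geod (Bowring, a=6378137.000): φ=-50.78761100°, λ=-95.15917700°, h=3519.1040 m

φ=-50.787611°, λ=-95.159177°, h=3519.104 m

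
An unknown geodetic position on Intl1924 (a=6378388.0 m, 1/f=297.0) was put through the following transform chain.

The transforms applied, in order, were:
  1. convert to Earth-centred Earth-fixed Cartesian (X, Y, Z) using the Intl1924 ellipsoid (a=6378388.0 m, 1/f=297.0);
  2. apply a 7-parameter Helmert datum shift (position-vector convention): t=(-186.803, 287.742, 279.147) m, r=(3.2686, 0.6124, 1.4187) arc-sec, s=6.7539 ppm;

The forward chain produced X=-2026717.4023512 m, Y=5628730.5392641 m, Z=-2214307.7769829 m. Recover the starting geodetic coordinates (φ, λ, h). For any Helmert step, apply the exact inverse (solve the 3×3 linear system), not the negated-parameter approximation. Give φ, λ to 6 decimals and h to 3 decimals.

start: X=-2026717.4024, Y=5628730.5393, Z=-2214307.7770 m
→ Helmert⁻¹: X=-2026471.6248, Y=5628383.6268, Z=-2214667.1744
→ geod (Bowring, a=6378388.000): φ=-20.44149800°, λ=109.80116100°, h=3086.7680 m

φ=-20.441498°, λ=109.801161°, h=3086.768 m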